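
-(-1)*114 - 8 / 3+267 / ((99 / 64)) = 9370/33 = 283.94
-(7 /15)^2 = -49/225 = -0.22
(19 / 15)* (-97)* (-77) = 141911/15 = 9460.73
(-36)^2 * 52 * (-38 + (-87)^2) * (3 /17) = 89563968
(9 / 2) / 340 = 9/680 = 0.01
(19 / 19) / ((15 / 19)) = 19/15 = 1.27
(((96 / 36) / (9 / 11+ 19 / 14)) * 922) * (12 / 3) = 4543616/1005 = 4521.01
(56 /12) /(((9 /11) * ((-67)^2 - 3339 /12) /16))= 9856/454761 = 0.02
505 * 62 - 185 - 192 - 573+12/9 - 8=91060/3 = 30353.33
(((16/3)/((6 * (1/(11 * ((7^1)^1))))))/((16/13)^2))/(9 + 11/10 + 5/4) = 3.98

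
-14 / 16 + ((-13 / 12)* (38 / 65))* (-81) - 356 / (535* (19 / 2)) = 818973/16264 = 50.35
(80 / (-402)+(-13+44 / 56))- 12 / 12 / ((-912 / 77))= -12.33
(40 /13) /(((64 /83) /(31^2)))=398815/104 = 3834.76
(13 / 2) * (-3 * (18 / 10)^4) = -255879/1250 = -204.70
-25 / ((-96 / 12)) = 25/8 = 3.12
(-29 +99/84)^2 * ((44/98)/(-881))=-6675251/16922248 = -0.39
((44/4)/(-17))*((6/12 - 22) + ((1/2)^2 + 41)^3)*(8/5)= -49398239/680 = -72644.47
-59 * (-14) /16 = 413/8 = 51.62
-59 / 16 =-3.69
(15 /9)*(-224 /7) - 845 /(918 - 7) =-148295/2733 = -54.26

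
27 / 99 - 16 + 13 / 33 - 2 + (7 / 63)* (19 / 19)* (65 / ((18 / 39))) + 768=766.31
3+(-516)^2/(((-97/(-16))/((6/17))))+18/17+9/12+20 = 6023879/388 = 15525.46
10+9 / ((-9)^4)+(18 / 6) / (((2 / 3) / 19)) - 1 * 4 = 133409/1458 = 91.50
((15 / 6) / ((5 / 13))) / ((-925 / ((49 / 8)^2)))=-31213/118400 = -0.26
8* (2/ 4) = 4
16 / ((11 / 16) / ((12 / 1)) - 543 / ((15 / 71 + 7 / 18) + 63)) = -249695232/132345077 = -1.89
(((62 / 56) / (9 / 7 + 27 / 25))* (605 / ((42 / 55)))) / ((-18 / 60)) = -128940625/104328 = -1235.92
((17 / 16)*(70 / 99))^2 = 354025/627264 = 0.56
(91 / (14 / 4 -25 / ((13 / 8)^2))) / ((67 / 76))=-2337608/135139 = -17.30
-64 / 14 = -32/7 = -4.57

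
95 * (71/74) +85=13035/74 = 176.15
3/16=0.19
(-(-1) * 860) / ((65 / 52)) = 688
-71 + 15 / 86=-6091/86 = -70.83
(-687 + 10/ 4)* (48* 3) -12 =-98580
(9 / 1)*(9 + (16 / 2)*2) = 225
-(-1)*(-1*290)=-290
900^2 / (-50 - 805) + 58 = -16898/19 = -889.37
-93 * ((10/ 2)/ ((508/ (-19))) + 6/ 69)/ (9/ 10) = 10.34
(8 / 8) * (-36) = -36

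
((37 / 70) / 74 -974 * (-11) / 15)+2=60167/84 = 716.27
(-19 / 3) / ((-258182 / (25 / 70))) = 95/10843644 = 0.00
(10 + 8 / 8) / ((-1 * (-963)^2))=-11/927369 = 0.00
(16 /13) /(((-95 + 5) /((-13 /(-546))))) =-4/12285 = 0.00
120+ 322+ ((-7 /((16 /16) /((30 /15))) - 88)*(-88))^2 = 80569018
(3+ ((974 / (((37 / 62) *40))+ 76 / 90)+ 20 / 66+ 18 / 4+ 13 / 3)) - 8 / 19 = 3713867/69597 = 53.36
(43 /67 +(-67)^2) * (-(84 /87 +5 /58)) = -9174583/1943 = -4721.86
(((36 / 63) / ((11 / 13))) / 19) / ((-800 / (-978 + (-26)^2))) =1963/146300 = 0.01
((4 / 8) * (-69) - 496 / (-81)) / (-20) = 4597/3240 = 1.42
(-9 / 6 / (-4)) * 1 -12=-93/8 = -11.62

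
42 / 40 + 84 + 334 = 8381/20 = 419.05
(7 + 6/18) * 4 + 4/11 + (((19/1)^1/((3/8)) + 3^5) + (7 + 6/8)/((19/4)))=67924/209 = 325.00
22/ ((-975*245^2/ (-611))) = 1034/4501875 = 0.00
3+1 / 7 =22/7 = 3.14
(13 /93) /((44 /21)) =91/1364 = 0.07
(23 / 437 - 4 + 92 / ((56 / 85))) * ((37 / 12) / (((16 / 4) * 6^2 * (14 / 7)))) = 1335515/919296 = 1.45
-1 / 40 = -0.02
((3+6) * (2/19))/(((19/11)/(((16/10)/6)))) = 0.15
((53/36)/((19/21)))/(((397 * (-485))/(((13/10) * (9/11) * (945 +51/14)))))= -1444833/169439600 = -0.01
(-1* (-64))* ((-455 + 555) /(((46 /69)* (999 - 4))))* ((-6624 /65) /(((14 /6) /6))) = -45785088/18109 = -2528.31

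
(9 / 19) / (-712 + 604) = -1/228 = 0.00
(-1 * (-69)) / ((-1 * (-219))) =23/73 = 0.32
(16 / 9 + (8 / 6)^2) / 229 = 32/2061 = 0.02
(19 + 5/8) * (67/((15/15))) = 10519/8 = 1314.88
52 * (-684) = -35568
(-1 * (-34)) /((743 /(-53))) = -1802/743 = -2.43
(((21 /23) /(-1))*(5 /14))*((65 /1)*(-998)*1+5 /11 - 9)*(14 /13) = 74934720/3289 = 22783.44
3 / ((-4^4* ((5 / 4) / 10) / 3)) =-9/32 = -0.28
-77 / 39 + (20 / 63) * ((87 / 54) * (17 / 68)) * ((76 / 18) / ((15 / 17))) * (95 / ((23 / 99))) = 126246538/508599 = 248.22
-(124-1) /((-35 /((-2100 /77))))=-7380/77 = -95.84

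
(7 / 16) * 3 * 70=735/8 = 91.88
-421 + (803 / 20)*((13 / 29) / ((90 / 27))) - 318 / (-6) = -2103083/5800 = -362.60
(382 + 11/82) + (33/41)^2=1286913/3362 = 382.78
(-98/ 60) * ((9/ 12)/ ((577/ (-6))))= 147/11540 = 0.01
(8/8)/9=1/9 = 0.11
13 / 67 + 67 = 4502/67 = 67.19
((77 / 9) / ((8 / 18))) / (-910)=-11/520 = -0.02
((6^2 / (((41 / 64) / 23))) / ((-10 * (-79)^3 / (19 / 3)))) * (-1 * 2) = -335616/101072995 = 0.00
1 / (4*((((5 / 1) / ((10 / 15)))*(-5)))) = -1/150 = -0.01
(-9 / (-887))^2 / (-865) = -81/680555185 = 0.00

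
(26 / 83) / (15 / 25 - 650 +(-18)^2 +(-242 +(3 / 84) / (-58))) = -211120/382405319 = 0.00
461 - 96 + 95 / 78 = 28565/78 = 366.22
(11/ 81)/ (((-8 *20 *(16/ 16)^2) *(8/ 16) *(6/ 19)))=-209/38880 = -0.01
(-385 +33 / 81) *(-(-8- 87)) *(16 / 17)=-15783680/459 = -34387.10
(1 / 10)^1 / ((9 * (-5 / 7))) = -7/450 = -0.02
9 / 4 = 2.25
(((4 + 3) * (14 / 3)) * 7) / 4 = 57.17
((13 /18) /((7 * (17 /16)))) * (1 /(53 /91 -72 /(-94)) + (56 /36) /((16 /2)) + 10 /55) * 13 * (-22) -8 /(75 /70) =-629667356/16349445 = -38.51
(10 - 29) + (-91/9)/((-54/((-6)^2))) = -12.26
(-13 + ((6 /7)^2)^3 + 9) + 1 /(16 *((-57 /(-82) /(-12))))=-20933329/4470662 = -4.68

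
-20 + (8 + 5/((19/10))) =-178/19 = -9.37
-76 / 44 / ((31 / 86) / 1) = -1634/341 = -4.79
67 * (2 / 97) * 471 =63114/97 = 650.66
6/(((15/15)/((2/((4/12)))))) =36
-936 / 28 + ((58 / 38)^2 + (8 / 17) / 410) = -273865587/8806595 = -31.10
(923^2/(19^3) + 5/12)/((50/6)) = 10257443/685900 = 14.95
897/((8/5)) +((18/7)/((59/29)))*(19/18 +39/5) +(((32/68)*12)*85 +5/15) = 52144607/49560 = 1052.15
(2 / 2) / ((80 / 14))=7/40 = 0.18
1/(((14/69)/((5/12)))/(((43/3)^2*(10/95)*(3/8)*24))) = 212635/532 = 399.69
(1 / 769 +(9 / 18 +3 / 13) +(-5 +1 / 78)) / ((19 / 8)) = -1020920/569829 = -1.79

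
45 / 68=0.66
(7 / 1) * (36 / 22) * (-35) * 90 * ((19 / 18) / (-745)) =83790/1639 = 51.12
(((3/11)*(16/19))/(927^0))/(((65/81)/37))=143856/13585 = 10.59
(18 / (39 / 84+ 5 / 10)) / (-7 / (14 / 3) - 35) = -112/219 = -0.51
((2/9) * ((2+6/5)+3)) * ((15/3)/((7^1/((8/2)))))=248/63 = 3.94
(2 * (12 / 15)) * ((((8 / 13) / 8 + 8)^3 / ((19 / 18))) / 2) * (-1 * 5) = -1996.72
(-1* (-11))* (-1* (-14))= 154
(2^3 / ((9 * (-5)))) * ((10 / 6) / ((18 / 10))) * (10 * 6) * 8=-6400/81 = -79.01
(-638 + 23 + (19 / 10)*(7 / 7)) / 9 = -6131/90 = -68.12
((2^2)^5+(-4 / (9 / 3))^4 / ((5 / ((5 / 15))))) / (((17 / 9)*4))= 311104/2295 = 135.56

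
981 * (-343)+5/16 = -336482.69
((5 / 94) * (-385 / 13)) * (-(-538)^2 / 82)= 139294925/25051 = 5560.45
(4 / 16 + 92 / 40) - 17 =-289/20 = -14.45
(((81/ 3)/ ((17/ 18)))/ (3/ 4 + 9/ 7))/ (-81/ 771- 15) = -194292/208981 = -0.93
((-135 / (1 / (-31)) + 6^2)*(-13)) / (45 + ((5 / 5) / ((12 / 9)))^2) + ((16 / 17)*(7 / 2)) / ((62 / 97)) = -51189908/42687 = -1199.19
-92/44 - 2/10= -126/55 = -2.29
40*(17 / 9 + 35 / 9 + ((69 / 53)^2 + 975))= 993515680/25281 = 39298.91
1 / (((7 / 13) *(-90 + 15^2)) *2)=13/1890 = 0.01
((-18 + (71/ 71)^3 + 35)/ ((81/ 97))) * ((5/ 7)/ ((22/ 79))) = 38315/693 = 55.29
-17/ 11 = -1.55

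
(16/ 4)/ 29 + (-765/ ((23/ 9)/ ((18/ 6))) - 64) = -641591/667 = -961.91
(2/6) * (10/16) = 5/24 = 0.21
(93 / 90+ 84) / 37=2551/1110 = 2.30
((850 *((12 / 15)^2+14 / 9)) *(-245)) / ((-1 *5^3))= 823004/225 = 3657.80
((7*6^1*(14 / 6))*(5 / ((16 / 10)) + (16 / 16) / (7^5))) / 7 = 420183/9604 = 43.75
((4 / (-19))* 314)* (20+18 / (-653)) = -16380752/12407 = -1320.28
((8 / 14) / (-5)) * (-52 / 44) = 52/385 = 0.14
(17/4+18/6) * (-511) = -3704.75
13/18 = 0.72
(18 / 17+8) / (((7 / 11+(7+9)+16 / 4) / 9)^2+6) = 1509354/1875695 = 0.80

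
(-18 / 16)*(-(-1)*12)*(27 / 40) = -729/80 = -9.11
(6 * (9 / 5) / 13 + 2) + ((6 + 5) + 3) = 1094/65 = 16.83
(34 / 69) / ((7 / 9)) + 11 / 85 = 10441/13685 = 0.76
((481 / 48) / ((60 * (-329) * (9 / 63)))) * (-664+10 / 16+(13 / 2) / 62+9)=78046579/33569280 = 2.32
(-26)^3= -17576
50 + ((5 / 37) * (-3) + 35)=3130/37 = 84.59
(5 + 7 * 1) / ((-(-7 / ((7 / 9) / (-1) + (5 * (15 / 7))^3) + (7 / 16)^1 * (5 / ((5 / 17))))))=-364269504/225598331 = -1.61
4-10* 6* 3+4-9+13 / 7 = -1254/7 = -179.14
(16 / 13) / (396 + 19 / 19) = 16/5161 = 0.00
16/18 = 8/9 = 0.89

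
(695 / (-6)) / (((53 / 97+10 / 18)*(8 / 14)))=-1415715/7696 = -183.95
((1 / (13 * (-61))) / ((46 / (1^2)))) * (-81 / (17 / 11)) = 891/620126 = 0.00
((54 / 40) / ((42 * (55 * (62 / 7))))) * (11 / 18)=1/24800 = 0.00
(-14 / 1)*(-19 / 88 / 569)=0.01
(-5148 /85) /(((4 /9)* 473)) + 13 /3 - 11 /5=20233/10965 = 1.85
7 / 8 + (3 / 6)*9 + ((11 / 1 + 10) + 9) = 283/8 = 35.38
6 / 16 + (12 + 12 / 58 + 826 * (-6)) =-1146873/232 = -4943.42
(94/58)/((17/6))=282/493 = 0.57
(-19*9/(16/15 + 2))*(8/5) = -2052/23 = -89.22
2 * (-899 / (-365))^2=1616402/133225 = 12.13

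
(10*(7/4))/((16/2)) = 35/16 = 2.19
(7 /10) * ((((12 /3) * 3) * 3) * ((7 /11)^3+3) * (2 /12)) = 91056/6655 = 13.68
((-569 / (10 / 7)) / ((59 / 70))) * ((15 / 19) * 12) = -5018580/1121 = -4476.88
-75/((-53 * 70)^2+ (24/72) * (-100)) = -9/1651688 = 0.00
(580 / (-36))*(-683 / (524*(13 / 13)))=99035/4716 = 21.00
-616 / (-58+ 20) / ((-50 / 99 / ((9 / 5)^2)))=-1234926/11875 = -103.99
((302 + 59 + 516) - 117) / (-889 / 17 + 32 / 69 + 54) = 178296/509 = 350.29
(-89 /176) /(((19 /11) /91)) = -8099/304 = -26.64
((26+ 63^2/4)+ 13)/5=825/4 = 206.25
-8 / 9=-0.89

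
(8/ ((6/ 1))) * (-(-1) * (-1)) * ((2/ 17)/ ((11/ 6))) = -16/187 = -0.09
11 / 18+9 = 173/18 = 9.61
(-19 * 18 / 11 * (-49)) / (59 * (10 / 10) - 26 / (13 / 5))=342/11 = 31.09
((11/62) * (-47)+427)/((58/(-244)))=-1583377/899 = -1761.26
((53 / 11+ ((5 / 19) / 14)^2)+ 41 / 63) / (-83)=-38311795/581402052 = -0.07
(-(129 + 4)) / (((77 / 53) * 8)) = -1007/88 = -11.44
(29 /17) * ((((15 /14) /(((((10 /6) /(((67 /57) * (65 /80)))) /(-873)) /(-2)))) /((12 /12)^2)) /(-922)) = -66153321/33354272 = -1.98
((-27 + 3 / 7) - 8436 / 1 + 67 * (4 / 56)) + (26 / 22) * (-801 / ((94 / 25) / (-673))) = 582586811/3619 = 160980.05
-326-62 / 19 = -6256/19 = -329.26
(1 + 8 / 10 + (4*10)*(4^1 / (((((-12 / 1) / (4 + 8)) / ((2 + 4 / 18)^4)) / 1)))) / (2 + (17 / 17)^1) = -127940951/98415 = -1300.01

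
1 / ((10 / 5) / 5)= 5/2 = 2.50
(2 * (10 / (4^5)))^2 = 25/65536 = 0.00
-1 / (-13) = 1/13 = 0.08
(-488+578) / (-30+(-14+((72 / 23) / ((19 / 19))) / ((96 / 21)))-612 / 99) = -30360/16697 = -1.82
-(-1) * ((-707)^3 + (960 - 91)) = -353392374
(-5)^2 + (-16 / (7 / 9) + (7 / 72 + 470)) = 239161/504 = 474.53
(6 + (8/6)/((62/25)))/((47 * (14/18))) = 1824/10199 = 0.18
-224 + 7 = -217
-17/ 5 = -3.40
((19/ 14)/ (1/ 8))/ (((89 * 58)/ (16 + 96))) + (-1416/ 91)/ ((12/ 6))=-7.54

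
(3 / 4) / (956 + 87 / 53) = 159/203020 = 0.00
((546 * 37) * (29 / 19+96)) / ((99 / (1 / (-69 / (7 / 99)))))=-87346714/4283037 = -20.39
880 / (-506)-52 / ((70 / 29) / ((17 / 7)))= -304614/5635 = -54.06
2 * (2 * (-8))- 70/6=-131/3 = -43.67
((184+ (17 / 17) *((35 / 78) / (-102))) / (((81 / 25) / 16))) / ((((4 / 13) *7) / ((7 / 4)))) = 36596725/49572 = 738.25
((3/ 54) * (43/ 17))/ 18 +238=1310947/5508 = 238.01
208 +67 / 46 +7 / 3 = 211.79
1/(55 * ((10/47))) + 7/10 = 216/275 = 0.79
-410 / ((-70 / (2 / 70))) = 41/245 = 0.17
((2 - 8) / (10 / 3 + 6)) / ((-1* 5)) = 9/70 = 0.13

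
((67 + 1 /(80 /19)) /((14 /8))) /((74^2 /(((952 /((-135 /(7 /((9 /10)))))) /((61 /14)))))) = -2987138/33821145 = -0.09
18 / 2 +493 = 502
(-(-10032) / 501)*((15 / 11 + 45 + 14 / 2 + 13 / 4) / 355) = 189316/59285 = 3.19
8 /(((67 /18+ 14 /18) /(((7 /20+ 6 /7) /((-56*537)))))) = -169/2368170 = 0.00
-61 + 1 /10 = -60.90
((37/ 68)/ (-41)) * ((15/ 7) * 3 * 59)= -98235/19516 = -5.03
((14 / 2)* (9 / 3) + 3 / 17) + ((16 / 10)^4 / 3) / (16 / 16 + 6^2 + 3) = 3383704/159375 = 21.23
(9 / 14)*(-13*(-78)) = 651.86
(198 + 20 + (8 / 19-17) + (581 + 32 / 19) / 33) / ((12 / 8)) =274724/1881 = 146.05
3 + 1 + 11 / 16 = 75/16 = 4.69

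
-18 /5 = -3.60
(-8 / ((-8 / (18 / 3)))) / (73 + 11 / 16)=32/393 = 0.08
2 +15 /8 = 31/8 = 3.88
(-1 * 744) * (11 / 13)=-8184/13 = -629.54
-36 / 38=-18/19 = -0.95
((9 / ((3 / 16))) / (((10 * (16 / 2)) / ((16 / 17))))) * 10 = 96/17 = 5.65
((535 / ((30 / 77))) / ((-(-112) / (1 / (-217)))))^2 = 1385329/433972224 = 0.00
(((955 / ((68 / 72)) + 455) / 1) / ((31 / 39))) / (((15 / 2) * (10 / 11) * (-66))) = -12961/3162 = -4.10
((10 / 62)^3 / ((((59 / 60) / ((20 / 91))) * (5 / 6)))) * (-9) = -1620000/159947879 = -0.01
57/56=1.02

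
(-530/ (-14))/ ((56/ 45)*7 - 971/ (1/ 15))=-11925/4585231 = 0.00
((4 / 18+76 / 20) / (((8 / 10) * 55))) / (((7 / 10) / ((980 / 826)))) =905/5841 = 0.15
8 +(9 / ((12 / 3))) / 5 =169/20 = 8.45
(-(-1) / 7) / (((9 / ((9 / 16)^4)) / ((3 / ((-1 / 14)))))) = -2187/32768 = -0.07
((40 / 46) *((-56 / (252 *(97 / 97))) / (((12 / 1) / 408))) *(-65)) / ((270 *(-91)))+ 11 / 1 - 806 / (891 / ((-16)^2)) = -94933885/430353 = -220.60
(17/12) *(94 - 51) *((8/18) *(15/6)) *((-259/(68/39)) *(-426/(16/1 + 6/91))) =108770935/408 = 266595.43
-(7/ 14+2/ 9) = -13/18 = -0.72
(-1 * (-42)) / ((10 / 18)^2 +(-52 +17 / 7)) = -11907/13966 = -0.85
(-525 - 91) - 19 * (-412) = 7212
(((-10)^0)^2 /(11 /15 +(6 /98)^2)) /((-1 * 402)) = -12005/3557164 = 0.00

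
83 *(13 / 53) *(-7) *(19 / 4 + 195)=-6034847/212 = -28466.26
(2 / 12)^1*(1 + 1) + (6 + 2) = 25/3 = 8.33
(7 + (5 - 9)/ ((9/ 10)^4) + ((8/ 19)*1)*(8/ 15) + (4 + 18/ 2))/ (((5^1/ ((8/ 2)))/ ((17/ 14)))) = 299399512/21815325 = 13.72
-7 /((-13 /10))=70/13 = 5.38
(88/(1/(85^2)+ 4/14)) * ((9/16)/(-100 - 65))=-1.05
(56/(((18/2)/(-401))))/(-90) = 11228/405 = 27.72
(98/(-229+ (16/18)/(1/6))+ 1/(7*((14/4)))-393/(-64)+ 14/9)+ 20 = 27.30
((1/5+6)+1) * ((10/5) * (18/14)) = 648/35 = 18.51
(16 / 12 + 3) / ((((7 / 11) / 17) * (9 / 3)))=2431/63 = 38.59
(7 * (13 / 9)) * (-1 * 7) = -637/9 = -70.78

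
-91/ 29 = -3.14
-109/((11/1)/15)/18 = -545/66 = -8.26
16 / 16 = 1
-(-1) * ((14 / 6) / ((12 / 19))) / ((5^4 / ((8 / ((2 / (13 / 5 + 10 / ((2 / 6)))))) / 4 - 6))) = 17689/112500 = 0.16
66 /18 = 11/3 = 3.67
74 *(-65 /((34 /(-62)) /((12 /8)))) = 223665/17 = 13156.76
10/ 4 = 5/2 = 2.50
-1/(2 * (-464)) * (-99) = -99/928 = -0.11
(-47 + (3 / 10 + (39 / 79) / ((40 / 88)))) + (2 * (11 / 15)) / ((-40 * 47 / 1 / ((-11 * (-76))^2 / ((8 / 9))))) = -61172296/92825 = -659.01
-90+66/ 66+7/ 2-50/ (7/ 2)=-1397/14 = -99.79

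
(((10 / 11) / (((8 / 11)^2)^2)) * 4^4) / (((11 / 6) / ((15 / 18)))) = 3025/8 = 378.12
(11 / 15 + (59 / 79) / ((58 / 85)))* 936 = 19597812/11455 = 1710.85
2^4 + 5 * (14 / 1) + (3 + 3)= 92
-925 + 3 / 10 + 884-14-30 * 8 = -294.70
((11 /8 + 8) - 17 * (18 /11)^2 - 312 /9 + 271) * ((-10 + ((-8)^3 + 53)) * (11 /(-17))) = 272650805/4488 = 60751.07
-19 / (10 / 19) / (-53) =361/530 = 0.68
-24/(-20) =6/5 = 1.20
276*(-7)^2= 13524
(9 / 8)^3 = 1.42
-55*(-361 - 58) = 23045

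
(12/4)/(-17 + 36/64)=-0.18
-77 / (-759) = 7/69 = 0.10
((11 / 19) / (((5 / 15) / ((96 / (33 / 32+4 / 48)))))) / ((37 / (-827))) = -251513856/75221 = -3343.67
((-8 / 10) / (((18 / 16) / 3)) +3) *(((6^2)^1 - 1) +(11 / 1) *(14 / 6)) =2366/45 = 52.58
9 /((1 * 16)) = 9/16 = 0.56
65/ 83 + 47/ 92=9881/7636 = 1.29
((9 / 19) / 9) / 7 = 1/133 = 0.01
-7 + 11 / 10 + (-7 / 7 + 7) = 1/10 = 0.10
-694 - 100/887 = -615678/887 = -694.11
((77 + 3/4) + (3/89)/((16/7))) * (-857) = -94901609/1424 = -66644.39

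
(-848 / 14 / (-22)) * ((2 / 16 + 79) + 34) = 47965/154 = 311.46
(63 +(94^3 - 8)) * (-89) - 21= -73926892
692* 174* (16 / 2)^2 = 7706112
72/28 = 18/7 = 2.57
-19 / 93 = -0.20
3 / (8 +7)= 1/5 = 0.20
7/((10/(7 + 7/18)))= 931/180 = 5.17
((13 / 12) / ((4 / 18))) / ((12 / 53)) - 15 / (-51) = 11873/544 = 21.83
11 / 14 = 0.79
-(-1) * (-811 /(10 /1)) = -811/10 = -81.10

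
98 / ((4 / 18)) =441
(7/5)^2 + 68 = 1749/25 = 69.96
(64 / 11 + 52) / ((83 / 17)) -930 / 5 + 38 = -124312/913 = -136.16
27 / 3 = 9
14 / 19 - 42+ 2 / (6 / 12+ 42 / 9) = -24076/589 = -40.88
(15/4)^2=225/16 = 14.06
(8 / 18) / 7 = 4/63 = 0.06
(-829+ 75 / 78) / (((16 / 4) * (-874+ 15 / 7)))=150703/634712 = 0.24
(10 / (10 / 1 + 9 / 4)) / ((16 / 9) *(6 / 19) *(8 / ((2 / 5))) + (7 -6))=2280/34153 = 0.07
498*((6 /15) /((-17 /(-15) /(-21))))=-62748/17 = -3691.06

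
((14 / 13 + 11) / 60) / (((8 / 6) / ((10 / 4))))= 157/416 = 0.38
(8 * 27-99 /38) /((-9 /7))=-6307/38 = -165.97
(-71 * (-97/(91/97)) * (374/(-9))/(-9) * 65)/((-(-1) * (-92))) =-624616465/26082 = -23948.18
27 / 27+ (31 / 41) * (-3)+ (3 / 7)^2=-1.08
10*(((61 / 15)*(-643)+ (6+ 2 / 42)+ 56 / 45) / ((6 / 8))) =-6571088/189 = -34767.66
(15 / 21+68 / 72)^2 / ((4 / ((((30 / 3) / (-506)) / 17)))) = -19855/24830064 = 0.00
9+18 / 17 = 171/17 = 10.06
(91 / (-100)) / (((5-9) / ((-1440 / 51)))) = -546/85 = -6.42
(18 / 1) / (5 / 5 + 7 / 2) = 4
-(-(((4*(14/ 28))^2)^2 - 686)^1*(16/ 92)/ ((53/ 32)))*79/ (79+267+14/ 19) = -32181440/2007693 = -16.03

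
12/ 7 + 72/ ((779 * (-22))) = 102576/59983 = 1.71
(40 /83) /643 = 40/53369 = 0.00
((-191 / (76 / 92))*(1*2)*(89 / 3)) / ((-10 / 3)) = 390977/95 = 4115.55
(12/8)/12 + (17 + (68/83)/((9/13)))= 109411/5976 = 18.31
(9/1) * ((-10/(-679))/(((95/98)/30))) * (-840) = -6350400/1843 = -3445.69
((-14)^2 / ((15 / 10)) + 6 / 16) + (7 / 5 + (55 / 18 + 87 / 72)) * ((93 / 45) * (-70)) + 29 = -712081/1080 = -659.33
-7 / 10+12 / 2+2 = 73/10 = 7.30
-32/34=-16/17 = -0.94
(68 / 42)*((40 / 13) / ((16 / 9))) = 255/91 = 2.80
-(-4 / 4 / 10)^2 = -1/100 = -0.01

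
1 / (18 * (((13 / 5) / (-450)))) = -125/13 = -9.62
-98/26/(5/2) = -1.51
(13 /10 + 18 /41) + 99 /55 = 1451/410 = 3.54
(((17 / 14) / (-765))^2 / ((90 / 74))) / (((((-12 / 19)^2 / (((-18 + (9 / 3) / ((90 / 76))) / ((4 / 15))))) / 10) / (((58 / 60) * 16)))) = -11233237/241116750 = -0.05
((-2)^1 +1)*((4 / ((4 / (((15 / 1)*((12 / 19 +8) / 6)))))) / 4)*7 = -1435/38 = -37.76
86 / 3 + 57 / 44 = 3955/132 = 29.96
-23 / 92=-0.25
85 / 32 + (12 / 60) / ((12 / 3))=433/160 = 2.71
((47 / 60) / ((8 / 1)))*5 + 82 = 7919/96 = 82.49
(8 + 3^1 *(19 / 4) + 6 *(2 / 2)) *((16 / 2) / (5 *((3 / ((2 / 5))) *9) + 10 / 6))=1356/2035 = 0.67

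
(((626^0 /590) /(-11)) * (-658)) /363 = 329/1177935 = 0.00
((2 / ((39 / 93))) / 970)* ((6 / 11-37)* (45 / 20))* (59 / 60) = -2200287/5548400 = -0.40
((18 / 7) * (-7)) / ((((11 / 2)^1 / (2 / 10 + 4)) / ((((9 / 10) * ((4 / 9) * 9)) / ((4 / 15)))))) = -10206/55 = -185.56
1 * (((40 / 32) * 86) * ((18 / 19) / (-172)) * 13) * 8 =-1170/19 = -61.58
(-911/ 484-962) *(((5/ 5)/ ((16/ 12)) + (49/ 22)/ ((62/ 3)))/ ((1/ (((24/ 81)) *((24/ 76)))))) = -1956370/25289 = -77.36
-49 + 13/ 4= -183/4 = -45.75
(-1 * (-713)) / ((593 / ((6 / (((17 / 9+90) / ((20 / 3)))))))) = 256680/490411 = 0.52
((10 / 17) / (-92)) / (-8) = 5/6256 = 0.00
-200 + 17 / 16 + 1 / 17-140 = -92175/272 = -338.88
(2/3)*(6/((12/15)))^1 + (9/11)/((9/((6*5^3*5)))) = 3805/11 = 345.91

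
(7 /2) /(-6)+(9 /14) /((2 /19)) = 116/21 = 5.52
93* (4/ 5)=372/5 = 74.40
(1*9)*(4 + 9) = 117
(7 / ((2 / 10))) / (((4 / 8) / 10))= 700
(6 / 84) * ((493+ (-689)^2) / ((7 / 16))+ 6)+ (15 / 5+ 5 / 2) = 7604005/98 = 77591.89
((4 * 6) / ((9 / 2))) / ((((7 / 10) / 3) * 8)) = 20/7 = 2.86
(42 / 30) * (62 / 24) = 217/60 = 3.62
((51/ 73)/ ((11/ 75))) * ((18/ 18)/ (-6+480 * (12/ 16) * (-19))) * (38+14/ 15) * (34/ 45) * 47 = -108664/112959 = -0.96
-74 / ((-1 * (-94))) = -37/47 = -0.79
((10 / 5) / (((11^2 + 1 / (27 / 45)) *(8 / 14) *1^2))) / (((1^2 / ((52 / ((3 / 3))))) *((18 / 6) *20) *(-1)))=-91/3680 = -0.02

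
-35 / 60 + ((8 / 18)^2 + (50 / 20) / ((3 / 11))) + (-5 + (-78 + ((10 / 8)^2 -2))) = -96755/1296 = -74.66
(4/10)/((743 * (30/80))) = 16/11145 = 0.00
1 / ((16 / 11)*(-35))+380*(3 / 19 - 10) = -2094411/560 = -3740.02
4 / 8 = 1/2 = 0.50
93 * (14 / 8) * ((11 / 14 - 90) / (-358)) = 116157/2864 = 40.56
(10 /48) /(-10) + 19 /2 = 9.48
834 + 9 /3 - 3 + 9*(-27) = 591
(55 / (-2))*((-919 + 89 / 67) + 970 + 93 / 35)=-1418351/938 = -1512.10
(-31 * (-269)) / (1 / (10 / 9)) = 83390/9 = 9265.56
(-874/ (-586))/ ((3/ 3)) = 437/293 = 1.49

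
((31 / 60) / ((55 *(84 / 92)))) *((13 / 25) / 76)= 9269/131670000 = 0.00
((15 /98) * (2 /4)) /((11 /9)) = 135/2156 = 0.06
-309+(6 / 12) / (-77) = -47587/154 = -309.01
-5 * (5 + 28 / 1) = -165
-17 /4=-4.25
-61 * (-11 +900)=-54229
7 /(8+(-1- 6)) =7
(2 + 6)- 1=7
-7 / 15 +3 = 38/15 = 2.53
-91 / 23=-3.96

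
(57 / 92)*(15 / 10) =171/184 = 0.93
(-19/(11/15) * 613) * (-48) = 8385840/11 = 762349.09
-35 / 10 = -7/2 = -3.50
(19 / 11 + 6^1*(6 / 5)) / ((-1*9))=-491/495 = -0.99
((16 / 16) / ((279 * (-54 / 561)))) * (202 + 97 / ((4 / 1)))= -169235/20088 = -8.42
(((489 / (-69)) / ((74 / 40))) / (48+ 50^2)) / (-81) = 815/43909047 = 0.00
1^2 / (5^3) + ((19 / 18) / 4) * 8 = 2384/1125 = 2.12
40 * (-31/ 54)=-620/27 = -22.96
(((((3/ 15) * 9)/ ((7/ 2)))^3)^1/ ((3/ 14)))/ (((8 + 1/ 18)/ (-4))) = -279936/888125 = -0.32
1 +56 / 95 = 151/95 = 1.59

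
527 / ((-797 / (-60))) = 31620/797 = 39.67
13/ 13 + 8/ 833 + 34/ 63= 11615/7497 = 1.55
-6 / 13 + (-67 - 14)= -1059/13 = -81.46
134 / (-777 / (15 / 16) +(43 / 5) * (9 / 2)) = -1340/7901 = -0.17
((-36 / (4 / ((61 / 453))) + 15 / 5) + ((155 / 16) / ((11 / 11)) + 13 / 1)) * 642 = 18981693/1208 = 15713.32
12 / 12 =1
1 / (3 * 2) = 1/6 = 0.17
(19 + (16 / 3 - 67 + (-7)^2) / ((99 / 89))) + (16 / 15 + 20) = 42589/1485 = 28.68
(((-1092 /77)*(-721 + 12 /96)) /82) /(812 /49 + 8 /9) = 14169519/1984400 = 7.14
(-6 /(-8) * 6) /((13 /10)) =45/13 = 3.46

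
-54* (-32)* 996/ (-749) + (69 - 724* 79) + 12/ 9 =-133524637/2247 = -59423.51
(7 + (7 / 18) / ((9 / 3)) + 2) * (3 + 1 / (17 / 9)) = 290/9 = 32.22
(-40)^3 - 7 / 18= -1152007/18 = -64000.39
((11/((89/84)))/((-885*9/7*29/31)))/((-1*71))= 66836/486531405 = 0.00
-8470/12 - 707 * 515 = -2188865/6 = -364810.83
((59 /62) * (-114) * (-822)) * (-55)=-152041230/31 = -4904555.81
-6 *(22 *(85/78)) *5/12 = -4675/78 = -59.94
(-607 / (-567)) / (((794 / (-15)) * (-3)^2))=-3035/1350594 = 0.00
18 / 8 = 9/4 = 2.25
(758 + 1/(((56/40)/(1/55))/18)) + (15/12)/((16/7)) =3739271/4928 = 758.78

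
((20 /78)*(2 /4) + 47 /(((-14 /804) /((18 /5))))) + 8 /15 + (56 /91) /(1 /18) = -883171/91 = -9705.18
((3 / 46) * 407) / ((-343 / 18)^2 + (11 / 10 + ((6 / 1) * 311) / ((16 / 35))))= 1978020/331322567 = 0.01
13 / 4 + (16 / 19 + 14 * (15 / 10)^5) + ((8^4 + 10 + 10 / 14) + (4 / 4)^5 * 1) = 8976157/2128 = 4218.12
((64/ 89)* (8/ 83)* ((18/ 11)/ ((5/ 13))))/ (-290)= -59904/58911325 = 0.00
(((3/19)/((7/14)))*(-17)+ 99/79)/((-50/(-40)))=-24708/7505 = -3.29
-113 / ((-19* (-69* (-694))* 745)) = 113/677826330 = 0.00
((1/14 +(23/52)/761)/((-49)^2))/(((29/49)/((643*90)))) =577166445/196811342 = 2.93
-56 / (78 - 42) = -14/9 = -1.56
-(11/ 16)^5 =-161051/1048576 = -0.15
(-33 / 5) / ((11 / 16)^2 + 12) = -8448/15965 = -0.53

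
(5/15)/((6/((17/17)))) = 1/18 = 0.06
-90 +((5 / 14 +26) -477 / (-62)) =-12141/217 = -55.95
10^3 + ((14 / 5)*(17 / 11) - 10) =994.33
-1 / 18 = -0.06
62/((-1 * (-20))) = 31/10 = 3.10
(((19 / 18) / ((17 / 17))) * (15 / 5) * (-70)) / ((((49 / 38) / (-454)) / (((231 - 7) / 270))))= 5244608/81 = 64748.25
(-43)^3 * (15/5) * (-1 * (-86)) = -20512806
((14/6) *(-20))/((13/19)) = -2660/39 = -68.21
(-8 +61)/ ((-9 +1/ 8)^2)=0.67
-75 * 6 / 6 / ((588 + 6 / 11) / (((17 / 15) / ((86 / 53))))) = -49555/556764 = -0.09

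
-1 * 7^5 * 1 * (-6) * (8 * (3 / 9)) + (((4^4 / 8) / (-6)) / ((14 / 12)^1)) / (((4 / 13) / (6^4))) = 1747600/7 = 249657.14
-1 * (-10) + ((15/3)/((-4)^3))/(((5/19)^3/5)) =-3659/320 = -11.43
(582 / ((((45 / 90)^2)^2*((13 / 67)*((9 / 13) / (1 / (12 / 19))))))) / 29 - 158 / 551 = 18767690/4959 = 3784.57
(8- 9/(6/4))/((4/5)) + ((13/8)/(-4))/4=307/128 = 2.40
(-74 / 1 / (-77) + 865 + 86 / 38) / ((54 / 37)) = 7832974/13167 = 594.89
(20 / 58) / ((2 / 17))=85/29 = 2.93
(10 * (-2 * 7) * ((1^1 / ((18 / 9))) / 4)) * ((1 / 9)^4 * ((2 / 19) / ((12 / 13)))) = -455/1495908 = 0.00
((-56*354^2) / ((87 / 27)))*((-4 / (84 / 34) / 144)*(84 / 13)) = 59650416/377 = 158223.92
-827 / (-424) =827/424 = 1.95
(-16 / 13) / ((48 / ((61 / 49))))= -61/1911 = -0.03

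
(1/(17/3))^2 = 9/289 = 0.03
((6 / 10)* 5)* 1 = 3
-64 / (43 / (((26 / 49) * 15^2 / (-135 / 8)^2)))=-106496/170667 = -0.62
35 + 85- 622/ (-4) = 551/2 = 275.50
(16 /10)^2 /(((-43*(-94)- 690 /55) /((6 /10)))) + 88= 121891528/1385125 = 88.00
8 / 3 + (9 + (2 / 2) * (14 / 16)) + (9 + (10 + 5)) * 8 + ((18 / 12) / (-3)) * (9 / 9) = 4897/24 = 204.04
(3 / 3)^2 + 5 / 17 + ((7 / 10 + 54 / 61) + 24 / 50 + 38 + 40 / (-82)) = 86886803/2125850 = 40.87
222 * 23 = 5106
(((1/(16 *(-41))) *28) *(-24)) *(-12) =-504/41 = -12.29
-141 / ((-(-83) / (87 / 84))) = -1.76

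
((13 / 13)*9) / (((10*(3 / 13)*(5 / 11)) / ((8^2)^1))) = 13728/25 = 549.12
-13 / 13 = -1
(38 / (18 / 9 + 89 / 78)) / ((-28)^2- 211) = 988/46795 = 0.02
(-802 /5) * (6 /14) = -2406/35 = -68.74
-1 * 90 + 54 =-36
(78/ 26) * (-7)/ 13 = -21/13 = -1.62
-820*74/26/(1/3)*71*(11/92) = -17771655/299 = -59436.97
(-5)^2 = 25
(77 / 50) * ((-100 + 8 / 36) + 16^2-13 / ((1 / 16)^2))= -1099021/225 = -4884.54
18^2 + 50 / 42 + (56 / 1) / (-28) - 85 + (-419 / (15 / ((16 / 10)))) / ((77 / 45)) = 244942/1155 = 212.07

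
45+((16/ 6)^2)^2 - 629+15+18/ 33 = -461437/891 = -517.89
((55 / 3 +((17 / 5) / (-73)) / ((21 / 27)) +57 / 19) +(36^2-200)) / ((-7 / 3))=-8563901/17885 = -478.83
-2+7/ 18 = -29/18 = -1.61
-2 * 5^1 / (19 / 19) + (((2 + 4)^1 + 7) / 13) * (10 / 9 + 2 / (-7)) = -578/63 = -9.17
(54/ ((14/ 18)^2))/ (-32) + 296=229877/784 = 293.21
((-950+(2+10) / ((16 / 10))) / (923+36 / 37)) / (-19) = 69745/1299106 = 0.05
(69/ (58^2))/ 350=69/1177400 = 0.00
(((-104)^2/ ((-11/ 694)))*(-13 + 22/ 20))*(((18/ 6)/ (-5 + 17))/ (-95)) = -21369.62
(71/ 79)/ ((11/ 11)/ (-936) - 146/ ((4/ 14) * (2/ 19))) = -66456/358961227 = 0.00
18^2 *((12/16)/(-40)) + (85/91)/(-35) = -155471/25480 = -6.10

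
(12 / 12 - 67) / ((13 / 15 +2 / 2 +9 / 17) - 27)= 8415/3137 = 2.68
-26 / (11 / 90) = -2340/11 = -212.73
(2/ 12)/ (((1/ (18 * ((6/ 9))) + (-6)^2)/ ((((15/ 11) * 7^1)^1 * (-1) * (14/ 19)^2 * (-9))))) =0.22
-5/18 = -0.28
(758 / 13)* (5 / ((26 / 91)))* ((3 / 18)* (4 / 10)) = 2653/39 = 68.03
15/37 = 0.41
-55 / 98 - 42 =-4171/98 = -42.56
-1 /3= -0.33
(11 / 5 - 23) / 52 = -2/5 = -0.40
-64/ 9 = -7.11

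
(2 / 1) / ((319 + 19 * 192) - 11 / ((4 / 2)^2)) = 8/15857 = 0.00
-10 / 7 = -1.43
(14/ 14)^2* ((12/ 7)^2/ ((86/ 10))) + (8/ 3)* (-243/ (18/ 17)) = -1288764/2107 = -611.66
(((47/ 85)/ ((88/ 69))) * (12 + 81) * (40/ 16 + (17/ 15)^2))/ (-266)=-57069233/99484000 = -0.57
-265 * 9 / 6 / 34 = -11.69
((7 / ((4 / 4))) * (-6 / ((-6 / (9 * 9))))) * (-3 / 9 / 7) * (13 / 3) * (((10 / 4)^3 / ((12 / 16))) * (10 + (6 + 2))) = -43875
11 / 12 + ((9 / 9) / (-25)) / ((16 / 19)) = 1043/1200 = 0.87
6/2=3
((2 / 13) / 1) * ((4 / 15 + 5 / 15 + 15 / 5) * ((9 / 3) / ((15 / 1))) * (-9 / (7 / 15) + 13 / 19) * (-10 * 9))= 1603152/8645 = 185.44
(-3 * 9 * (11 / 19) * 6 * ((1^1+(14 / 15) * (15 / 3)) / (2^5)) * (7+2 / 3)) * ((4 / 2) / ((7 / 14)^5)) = -154836/19 = -8149.26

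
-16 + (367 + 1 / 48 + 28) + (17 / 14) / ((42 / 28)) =42541/112 = 379.83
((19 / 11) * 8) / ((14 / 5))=380/77 = 4.94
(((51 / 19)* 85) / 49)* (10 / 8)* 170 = 1842375/1862 = 989.46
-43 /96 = -0.45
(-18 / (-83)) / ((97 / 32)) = 576/8051 = 0.07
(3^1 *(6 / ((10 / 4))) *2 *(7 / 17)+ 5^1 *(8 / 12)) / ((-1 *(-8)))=1181/1020 = 1.16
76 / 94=38/47 = 0.81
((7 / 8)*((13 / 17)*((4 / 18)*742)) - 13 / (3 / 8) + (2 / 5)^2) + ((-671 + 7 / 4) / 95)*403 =-803263853/290700 = -2763.21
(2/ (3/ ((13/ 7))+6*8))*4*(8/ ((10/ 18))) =2496/1075 = 2.32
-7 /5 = -1.40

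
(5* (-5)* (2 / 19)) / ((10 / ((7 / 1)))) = -1.84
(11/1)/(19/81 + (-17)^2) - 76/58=-864425/679412 = -1.27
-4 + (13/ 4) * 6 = 31/2 = 15.50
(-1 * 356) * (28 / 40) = -1246/5 = -249.20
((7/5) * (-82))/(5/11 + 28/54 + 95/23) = -1960497/87155 = -22.49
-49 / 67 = -0.73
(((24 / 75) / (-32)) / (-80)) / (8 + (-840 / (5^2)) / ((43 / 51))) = -43/10956800 = 0.00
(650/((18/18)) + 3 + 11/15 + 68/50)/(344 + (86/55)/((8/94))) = 1080904/597915 = 1.81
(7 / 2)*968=3388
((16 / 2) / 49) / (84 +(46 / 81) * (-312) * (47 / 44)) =-297/191492 = 0.00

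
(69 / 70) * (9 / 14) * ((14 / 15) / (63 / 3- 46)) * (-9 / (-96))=-621/280000 = 0.00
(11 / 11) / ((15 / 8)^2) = 64/225 = 0.28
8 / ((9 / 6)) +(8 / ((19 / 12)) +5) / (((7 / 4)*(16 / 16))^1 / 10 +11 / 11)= 37208/2679 = 13.89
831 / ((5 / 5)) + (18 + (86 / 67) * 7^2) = 61097/67 = 911.90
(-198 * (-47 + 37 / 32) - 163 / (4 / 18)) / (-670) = -12.45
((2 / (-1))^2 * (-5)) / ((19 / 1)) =-20/19 = -1.05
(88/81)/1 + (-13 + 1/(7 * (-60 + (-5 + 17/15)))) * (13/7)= -87683333/3802302 = -23.06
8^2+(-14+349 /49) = 2799/49 = 57.12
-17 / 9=-1.89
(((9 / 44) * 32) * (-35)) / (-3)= 840/11 = 76.36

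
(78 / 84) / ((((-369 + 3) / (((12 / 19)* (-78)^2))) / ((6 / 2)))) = -237276/8113 = -29.25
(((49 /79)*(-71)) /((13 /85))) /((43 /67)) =-19812905/44161 = -448.65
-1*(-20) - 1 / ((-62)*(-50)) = 61999/3100 = 20.00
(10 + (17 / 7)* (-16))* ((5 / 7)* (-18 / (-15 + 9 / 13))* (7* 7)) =-1270.65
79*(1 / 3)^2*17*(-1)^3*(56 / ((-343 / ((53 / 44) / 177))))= 142358/858627 = 0.17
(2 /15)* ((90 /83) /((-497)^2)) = 12/20501747 = 0.00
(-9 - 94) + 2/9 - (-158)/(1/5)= 6185/9 = 687.22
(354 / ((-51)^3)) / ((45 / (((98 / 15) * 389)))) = -0.15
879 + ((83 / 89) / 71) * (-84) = 877.90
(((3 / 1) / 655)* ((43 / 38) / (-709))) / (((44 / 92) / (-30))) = 8901/19411711 = 0.00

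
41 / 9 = 4.56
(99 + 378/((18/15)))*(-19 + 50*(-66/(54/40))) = -1019866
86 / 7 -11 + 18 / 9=23/7 = 3.29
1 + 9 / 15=8/5 = 1.60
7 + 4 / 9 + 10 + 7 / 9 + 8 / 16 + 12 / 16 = 701/36 = 19.47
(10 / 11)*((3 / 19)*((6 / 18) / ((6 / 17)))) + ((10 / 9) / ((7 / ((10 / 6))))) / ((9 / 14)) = 27785/50787 = 0.55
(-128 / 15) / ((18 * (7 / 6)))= -128/315 = -0.41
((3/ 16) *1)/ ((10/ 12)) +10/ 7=463/280 = 1.65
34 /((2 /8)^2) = 544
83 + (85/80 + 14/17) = 23089/272 = 84.89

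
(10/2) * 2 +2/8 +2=49/4 = 12.25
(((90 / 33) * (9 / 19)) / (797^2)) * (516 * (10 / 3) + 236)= 528120/132758681 = 0.00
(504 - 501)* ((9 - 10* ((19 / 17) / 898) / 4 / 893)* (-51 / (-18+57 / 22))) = 426196023/4769278 = 89.36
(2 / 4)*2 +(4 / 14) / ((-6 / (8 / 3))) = 0.87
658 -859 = -201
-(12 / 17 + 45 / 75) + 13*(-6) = -6741/85 = -79.31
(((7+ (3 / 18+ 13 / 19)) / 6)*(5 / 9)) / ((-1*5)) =-895/6156 = -0.15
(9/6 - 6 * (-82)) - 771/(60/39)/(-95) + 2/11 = 10428203/20900 = 498.96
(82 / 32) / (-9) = -41/144 = -0.28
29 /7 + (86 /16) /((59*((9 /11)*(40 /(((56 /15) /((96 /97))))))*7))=887303567/214099200 = 4.14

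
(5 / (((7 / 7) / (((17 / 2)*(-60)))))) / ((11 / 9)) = -22950/11 = -2086.36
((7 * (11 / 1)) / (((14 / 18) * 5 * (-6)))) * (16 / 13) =-4.06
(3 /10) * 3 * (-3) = -27/10 = -2.70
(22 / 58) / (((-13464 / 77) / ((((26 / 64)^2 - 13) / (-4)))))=-337337/48463872 = -0.01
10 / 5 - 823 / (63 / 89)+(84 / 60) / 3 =-365458/315 = -1160.18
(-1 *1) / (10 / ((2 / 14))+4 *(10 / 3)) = -3/250 = -0.01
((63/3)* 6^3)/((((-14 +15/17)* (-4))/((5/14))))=6885/223 = 30.87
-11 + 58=47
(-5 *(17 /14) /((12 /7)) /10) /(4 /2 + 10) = -17/576 = -0.03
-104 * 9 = -936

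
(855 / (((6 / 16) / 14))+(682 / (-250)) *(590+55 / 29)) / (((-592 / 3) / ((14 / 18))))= -153799429/1287600 = -119.45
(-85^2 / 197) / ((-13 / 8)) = 57800/2561 = 22.57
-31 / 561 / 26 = -31/14586 = 0.00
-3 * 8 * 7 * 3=-504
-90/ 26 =-45/13 = -3.46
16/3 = 5.33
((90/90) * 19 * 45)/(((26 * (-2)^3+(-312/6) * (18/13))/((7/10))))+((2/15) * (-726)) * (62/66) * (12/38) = -46897/1520 = -30.85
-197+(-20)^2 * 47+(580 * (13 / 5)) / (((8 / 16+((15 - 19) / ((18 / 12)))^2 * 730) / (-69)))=75502557/4063 = 18582.96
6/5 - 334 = -1664/5 = -332.80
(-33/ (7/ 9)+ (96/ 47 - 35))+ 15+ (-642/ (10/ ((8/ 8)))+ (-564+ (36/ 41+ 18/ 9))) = -685.71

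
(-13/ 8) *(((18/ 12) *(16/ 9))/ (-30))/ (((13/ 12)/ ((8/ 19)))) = 0.06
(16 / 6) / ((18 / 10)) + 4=148/27 = 5.48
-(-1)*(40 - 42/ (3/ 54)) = -716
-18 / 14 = -9/7 = -1.29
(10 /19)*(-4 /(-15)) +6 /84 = 0.21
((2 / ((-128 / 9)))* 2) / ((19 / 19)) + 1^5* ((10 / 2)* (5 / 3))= 773/96 = 8.05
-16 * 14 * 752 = -168448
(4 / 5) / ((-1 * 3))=-4/15 = -0.27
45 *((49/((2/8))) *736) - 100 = 6491420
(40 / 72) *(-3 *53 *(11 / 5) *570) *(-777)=86068290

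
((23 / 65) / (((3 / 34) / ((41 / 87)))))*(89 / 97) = 2853518/1645605 = 1.73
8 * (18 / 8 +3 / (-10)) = 15.60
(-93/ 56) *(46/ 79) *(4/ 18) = -713/3318 = -0.21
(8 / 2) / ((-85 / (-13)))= 52/85 = 0.61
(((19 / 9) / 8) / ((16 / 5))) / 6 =95/6912 = 0.01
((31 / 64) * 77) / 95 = 2387/6080 = 0.39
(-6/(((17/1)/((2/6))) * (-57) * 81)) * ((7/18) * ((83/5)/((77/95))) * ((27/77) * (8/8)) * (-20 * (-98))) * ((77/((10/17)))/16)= 4067/3564 = 1.14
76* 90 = 6840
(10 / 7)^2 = 100/49 = 2.04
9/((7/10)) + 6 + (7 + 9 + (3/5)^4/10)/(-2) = 949433/87500 = 10.85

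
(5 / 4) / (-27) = -5/108 = -0.05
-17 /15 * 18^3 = -33048/5 = -6609.60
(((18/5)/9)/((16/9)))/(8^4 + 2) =3/54640 = 0.00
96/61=1.57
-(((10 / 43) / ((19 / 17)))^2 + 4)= -4.04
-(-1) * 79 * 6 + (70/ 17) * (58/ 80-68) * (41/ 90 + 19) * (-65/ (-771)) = 121105/6168 = 19.63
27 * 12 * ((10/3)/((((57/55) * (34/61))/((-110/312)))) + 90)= 28500.83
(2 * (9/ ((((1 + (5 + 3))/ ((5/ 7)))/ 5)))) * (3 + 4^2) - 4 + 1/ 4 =3695/28 = 131.96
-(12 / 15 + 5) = -29/5 = -5.80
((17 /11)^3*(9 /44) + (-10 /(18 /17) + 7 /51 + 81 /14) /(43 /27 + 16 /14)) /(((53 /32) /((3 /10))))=-59781636/620002427 = -0.10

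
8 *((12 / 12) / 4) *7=14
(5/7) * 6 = 30/7 = 4.29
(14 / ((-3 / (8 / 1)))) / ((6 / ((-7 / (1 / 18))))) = 784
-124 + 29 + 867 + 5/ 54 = 41693/54 = 772.09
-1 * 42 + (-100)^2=9958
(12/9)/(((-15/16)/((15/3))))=-64/9 = -7.11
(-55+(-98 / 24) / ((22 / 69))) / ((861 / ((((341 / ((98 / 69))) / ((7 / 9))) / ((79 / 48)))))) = -114870717/7776839 = -14.77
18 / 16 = 9/8 = 1.12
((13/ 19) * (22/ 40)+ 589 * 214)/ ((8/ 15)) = 143692869/608 = 236336.96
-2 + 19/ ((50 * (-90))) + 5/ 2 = 2231/4500 = 0.50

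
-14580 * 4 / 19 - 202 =-3271.47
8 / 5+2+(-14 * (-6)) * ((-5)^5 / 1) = -1312482/5 = -262496.40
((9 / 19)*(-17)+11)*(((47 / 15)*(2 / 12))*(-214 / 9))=-281624/7695 = -36.60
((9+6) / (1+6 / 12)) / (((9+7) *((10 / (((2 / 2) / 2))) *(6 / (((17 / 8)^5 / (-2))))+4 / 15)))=-106489275/898282976 = -0.12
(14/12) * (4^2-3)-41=-155/6 = -25.83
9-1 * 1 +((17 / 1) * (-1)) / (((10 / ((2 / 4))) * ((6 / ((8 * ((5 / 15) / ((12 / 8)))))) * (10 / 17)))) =5111/675 = 7.57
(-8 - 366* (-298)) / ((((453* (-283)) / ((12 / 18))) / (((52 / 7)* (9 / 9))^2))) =-84256640/2692179 = -31.30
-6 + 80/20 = -2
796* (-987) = -785652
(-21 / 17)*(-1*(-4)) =-84/17 = -4.94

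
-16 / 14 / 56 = -1/49 = -0.02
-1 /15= -0.07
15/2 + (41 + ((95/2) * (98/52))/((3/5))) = 30841/156 = 197.70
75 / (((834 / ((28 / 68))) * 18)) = 175/85068 = 0.00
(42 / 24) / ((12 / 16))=2.33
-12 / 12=-1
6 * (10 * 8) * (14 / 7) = 960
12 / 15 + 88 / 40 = 3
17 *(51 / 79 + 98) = 132481/79 = 1676.97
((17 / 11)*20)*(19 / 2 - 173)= -5053.64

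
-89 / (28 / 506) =-22517/14 = -1608.36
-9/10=-0.90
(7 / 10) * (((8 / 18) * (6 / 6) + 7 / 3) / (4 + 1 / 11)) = 77/162 = 0.48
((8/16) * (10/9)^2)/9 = 50/729 = 0.07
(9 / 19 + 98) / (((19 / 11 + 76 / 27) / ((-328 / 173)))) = -182265336/4434163 = -41.10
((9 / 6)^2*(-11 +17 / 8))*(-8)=639/4 = 159.75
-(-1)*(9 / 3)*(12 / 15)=12/5 = 2.40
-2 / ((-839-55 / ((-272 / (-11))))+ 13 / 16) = 34/14287 = 0.00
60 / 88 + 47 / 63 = 1979/1386 = 1.43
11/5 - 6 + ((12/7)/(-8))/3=-271/70 = -3.87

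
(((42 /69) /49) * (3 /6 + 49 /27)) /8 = 125/34776 = 0.00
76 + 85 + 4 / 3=487/3 = 162.33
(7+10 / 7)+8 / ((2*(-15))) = 857/105 = 8.16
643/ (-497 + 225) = -643/272 = -2.36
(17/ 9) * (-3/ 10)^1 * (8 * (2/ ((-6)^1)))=68/45 = 1.51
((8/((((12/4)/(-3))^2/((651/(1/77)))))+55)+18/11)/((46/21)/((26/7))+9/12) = 688240644/2299 = 299365.22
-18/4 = -9/2 = -4.50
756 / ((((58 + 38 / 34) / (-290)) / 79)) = -19629288/67 = -292974.45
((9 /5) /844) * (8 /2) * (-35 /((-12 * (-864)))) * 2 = -7/121536 = 0.00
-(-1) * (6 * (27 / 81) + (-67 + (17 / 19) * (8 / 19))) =-23329/361 = -64.62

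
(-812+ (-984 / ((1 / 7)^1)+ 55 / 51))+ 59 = -389636/51 = -7639.92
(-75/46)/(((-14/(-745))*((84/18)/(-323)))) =54142875/9016 = 6005.20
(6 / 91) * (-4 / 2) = -12/91 = -0.13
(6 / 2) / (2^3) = 0.38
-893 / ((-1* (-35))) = -893/35 = -25.51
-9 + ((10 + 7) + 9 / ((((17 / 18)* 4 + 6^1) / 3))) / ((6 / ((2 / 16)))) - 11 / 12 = -13383/1408 = -9.50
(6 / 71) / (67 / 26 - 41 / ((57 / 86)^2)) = -506844/544318163 = 0.00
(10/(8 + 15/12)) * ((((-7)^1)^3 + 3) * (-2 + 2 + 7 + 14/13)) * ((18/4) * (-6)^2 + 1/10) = -231478800/481 = -481244.91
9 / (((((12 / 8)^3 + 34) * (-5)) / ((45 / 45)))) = -72/1495 = -0.05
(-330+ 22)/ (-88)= 7/2 = 3.50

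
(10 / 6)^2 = 25/9 = 2.78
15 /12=1.25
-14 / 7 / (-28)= 1/14 = 0.07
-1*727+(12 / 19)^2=-262303/361 = -726.60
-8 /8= -1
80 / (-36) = -20/9 = -2.22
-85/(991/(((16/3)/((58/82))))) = -55760/86217 = -0.65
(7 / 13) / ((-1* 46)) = -7/598 = -0.01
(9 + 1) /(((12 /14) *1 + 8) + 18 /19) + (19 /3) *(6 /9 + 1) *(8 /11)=561355/64548 = 8.70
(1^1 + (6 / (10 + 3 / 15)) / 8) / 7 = 73/476 = 0.15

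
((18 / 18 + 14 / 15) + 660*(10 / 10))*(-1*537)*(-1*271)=481645861/5 = 96329172.20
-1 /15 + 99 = 1484/15 = 98.93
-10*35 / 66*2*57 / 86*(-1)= 7.03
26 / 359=0.07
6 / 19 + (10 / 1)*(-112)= -21274/19 = -1119.68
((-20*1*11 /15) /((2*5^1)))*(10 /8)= -11/6 = -1.83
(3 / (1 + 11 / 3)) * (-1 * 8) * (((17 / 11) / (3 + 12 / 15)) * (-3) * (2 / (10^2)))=918/7315 = 0.13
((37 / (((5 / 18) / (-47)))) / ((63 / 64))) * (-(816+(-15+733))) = 9755889.37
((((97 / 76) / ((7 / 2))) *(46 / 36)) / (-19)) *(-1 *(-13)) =-29003/90972 = -0.32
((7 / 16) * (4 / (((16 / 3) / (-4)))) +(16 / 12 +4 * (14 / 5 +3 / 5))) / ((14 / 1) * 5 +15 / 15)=3269/17040 = 0.19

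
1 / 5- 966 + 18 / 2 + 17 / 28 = -133867/140 = -956.19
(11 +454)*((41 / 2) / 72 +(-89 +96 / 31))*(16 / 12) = -1911005/36 = -53083.47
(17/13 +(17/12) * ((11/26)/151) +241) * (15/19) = 57078935/298376 = 191.30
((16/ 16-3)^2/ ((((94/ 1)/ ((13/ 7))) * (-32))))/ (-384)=13/2021376 = 0.00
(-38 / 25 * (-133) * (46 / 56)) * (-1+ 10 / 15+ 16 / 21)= 24909/350 = 71.17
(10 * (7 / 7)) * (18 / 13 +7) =1090/13 = 83.85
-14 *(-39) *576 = 314496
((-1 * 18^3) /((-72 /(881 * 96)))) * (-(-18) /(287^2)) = 123311808/82369 = 1497.07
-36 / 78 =-6/13 = -0.46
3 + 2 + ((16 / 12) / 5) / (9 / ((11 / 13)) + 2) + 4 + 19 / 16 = 340559/33360 = 10.21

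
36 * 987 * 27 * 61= 58521204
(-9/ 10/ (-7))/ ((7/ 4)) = 18/245 = 0.07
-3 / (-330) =1/110 = 0.01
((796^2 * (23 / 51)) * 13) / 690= 4118504/765 = 5383.67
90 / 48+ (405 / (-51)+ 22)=2167/136 = 15.93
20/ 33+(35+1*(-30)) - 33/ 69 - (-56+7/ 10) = 458647/7590 = 60.43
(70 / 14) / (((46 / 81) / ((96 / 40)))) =486/23 = 21.13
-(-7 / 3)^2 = -49/9 = -5.44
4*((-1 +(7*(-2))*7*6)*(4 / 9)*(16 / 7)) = -150784/63 = -2393.40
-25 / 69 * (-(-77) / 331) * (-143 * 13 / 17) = 3578575/388263 = 9.22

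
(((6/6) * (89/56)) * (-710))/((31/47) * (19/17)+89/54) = -681598935/1440838 = -473.06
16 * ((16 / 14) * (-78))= -9984/7 = -1426.29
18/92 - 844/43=-38437/1978 = -19.43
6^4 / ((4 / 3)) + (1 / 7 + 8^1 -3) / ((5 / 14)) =4932/5 = 986.40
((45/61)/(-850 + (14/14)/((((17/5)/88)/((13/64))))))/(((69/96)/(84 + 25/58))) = -10655872/103873911 = -0.10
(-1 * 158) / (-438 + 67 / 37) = 0.36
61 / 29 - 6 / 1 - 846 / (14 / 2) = -25325/203 = -124.75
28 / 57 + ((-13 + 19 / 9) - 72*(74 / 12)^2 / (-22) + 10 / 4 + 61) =667969/3762 = 177.56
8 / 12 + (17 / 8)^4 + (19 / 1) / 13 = 3597287/159744 = 22.52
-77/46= -1.67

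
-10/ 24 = -5/12 = -0.42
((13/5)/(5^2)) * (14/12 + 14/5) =1547/3750 = 0.41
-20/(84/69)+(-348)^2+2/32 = 13561815/112 = 121087.63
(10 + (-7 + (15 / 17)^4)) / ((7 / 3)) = 903564/584647 = 1.55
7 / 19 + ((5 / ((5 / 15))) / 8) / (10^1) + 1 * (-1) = -135/304 = -0.44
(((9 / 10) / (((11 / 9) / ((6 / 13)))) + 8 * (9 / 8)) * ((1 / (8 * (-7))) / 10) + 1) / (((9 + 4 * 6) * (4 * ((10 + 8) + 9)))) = 28123/101930400 = 0.00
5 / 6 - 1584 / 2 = -4747/6 = -791.17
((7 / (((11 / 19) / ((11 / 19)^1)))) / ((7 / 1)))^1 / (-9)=-1/9 = -0.11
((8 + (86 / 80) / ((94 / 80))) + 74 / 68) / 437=695/30362 = 0.02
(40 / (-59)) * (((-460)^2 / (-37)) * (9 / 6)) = 5815.85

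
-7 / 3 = -2.33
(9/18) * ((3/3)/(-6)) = -1/12 = -0.08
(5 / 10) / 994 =1/1988 = 0.00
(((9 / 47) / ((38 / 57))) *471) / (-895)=-12717/84130 = -0.15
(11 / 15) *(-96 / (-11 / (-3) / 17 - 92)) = 17952/23405 = 0.77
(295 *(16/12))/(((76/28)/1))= 144.91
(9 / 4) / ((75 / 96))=72/25 = 2.88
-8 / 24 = -0.33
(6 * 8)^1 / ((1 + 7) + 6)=24/7 = 3.43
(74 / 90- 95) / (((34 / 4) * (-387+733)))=-4238/132345 = -0.03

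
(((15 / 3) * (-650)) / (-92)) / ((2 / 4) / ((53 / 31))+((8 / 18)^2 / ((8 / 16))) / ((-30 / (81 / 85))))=109809375/870067 = 126.21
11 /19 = 0.58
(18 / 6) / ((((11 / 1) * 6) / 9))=9/22 = 0.41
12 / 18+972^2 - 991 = 2831381/3 = 943793.67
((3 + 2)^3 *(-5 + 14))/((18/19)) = 2375/2 = 1187.50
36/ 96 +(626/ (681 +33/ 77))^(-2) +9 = 10.56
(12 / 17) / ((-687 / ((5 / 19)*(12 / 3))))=-80/73967 = 0.00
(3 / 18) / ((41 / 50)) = 25/123 = 0.20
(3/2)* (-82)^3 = -827052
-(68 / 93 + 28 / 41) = -1.41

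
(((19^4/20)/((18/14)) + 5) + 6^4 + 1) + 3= 1147147/180 = 6373.04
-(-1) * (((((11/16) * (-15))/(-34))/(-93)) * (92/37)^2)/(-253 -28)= 29095/405462206 = 0.00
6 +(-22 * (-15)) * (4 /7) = 1362/7 = 194.57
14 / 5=2.80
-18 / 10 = -9/5 = -1.80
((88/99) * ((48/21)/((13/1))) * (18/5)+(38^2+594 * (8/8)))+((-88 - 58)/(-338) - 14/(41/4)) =494155533/242515 = 2037.63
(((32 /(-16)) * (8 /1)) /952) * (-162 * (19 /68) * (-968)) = -1489752/2023 = -736.41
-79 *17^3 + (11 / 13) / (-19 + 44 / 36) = -807304259/2080 = -388127.05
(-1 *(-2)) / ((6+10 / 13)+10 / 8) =104/417 = 0.25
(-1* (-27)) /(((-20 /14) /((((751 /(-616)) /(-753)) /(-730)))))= 6759/161242400 = 0.00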